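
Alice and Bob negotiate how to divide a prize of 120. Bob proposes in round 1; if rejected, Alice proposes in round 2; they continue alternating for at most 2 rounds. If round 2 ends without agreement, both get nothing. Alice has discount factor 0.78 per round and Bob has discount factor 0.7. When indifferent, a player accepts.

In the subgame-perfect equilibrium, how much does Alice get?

93.6

Round 2 (Alice proposes): rejection yields 0 for Bob; Alice offers 0 and keeps 120.
Round 1 (Bob proposes): Alice can get 120 next round, worth 0.78 × 120 = 93.6 now. Bob offers 93.6 and keeps 120 − 93.6 = 26.4.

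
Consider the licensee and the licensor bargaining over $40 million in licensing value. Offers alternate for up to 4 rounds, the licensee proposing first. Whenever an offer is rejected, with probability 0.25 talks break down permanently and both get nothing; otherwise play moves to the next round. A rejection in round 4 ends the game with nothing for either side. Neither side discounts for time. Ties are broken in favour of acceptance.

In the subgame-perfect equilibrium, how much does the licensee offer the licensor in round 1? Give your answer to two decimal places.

Round 4 (the licensor proposes): the licensee will accept anything ≥ 0, so the licensor offers 0 and keeps 40.
Round 3 (the licensee proposes): rejecting gives the licensor an expected 0.75 × 40 = 30; the licensee offers that and keeps 10.
Round 2 (the licensor proposes): rejecting gives the licensee an expected 0.75 × 10 = 7.5. The licensor offers 7.5 and keeps 40 − 7.5 = 32.5.
Round 1 (the licensee proposes): rejecting gives the licensor an expected 0.75 × 32.5 = 24.375, so the licensee offers 24.375, keeping 15.625.

24.38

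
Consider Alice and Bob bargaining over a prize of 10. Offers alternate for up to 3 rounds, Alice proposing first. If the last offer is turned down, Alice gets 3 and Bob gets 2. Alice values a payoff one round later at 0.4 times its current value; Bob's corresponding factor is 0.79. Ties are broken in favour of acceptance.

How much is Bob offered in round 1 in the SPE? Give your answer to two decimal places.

Solve by backward induction from round 3.
Round 3 (Alice proposes): Bob gets 2 if talks fail, so Alice offers 2 and keeps 8.
Round 2 (Bob proposes): Alice can get 8 next round, worth 0.4 × 8 = 3.2 now; Bob offers that and keeps 6.8.
Round 1 (Alice proposes): Bob can get 6.8 next round, worth 0.79 × 6.8 = 5.372 now; Alice offers that and keeps 4.628.

5.37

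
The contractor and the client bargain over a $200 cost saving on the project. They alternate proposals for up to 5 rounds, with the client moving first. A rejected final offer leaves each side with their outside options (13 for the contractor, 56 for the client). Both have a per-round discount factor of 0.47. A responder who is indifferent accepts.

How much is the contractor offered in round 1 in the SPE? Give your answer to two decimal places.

Round 5 (the client proposes): the contractor gets 13 if talks fail, so the client offers 13 and keeps 187.
Round 4 (the contractor proposes): the client can get 187 next round, worth 0.47 × 187 = 87.89 now. The contractor offers 87.89 and keeps 200 − 87.89 = 112.11.
Round 3 (the client proposes): the contractor can get 112.11 next round, worth 0.47 × 112.11 = 52.6917 now. The client offers 52.6917 and keeps 200 − 52.6917 = 147.3083.
Round 2 (the contractor proposes): the client can get 147.3083 next round, worth 0.47 × 147.3083 = 69.234901 now, so the contractor offers 69.234901, keeping 130.765099.
Round 1 (the client proposes): the contractor can get 130.765099 next round, worth 0.47 × 130.765099 = 61.45959653 now. The client offers 61.45959653 and keeps 200 − 61.45959653 = 138.54040347.

61.46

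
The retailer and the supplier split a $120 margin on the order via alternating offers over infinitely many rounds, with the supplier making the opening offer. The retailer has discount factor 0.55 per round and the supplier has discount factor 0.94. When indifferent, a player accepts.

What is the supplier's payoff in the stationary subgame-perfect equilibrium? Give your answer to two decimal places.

111.80

When the supplier proposes, the retailer accepts any offer worth at least 0.55 times what the retailer would get by proposing next round; and vice versa.
This gives x = 120 − 0.55y and y = 120 − 0.94x, where x and y are each side's share when it proposes.
Hence (1 − 0.55·0.94)x = 120(1 − 0.55), i.e. 0.483·x = 54.
x ≈ 111.8012; the retailer's share is 120 − x ≈ 8.1988.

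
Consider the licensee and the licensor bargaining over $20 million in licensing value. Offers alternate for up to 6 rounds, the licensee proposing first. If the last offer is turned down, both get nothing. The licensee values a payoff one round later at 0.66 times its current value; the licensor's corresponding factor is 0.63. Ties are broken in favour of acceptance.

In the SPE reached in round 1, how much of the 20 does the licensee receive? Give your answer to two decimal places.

Round 6 (the licensor proposes): rejection yields 0 for the licensee; the licensor offers 0 and keeps 20.
Round 5 (the licensee proposes): the licensor can get 20 next round, worth 0.63 × 20 = 12.6 now. The licensee offers 12.6 and keeps 20 − 12.6 = 7.4.
Round 4 (the licensor proposes): the licensee can get 7.4 next round, worth 0.66 × 7.4 = 4.884 now. The licensor offers 4.884 and keeps 20 − 4.884 = 15.116.
Round 3 (the licensee proposes): the licensor can get 15.116 next round, worth 0.63 × 15.116 = 9.52308 now; the licensee offers that and keeps 10.47692.
Round 2 (the licensor proposes): the licensee can get 10.47692 next round, worth 0.66 × 10.47692 = 6.9147672 now. The licensor offers 6.9147672 and keeps 20 − 6.9147672 = 13.0852328.
Round 1 (the licensee proposes): the licensor can get 13.0852328 next round, worth 0.63 × 13.0852328 = 8.243696664 now, so the licensee offers 8.243696664, keeping 11.756303336.

11.76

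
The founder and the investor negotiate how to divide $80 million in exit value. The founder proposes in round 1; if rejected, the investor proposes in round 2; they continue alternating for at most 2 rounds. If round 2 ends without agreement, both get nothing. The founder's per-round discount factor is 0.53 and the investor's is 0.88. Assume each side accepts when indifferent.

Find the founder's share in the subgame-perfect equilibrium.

9.6

By backward induction:
Round 2 (the investor proposes): the founder will accept anything ≥ 0, so the investor offers 0 and keeps 80.
Round 1 (the founder proposes): the investor can get 80 next round, worth 0.88 × 80 = 70.4 now, so the founder offers 70.4, keeping 9.6.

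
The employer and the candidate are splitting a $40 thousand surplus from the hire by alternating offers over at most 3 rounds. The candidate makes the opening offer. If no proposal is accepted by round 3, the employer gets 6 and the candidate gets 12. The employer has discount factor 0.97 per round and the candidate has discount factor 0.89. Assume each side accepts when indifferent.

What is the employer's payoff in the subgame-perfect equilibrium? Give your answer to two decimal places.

9.45

Round 3 (the candidate proposes): the employer gets 6 if talks fail, so the candidate offers 6 and keeps 34.
Round 2 (the employer proposes): the candidate can get 34 next round, worth 0.89 × 34 = 30.26 now. The employer offers 30.26 and keeps 40 − 30.26 = 9.74.
Round 1 (the candidate proposes): the employer can get 9.74 next round, worth 0.97 × 9.74 = 9.4478 now, so the candidate offers 9.4478, keeping 30.5522.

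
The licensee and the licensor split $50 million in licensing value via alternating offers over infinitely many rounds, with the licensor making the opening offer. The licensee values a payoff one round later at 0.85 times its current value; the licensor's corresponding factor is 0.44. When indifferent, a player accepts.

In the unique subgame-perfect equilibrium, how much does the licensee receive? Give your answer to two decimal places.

Let x be the licensor's share when the licensor proposes and y be the licensee's share when the licensee proposes.
The licensee accepts iff offered ≥ 0.85·y, so x = 50 − 0.85y. Symmetrically y = 50 − 0.44x.
Substituting: x = 50 − 0.85(50 − 0.44x), giving x(1 − 0.44·0.85) = 50(1 − 0.85).
So x = 50 × 0.15 / 0.626 ≈ 11.9808, and the licensee receives 50 − x ≈ 38.0192.

38.02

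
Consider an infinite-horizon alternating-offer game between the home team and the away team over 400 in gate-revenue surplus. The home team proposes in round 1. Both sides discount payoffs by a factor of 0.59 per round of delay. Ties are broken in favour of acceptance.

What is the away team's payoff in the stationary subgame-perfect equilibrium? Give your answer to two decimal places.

In a stationary SPE each proposer offers the other exactly their discounted continuation value.
If the home team keeps x when proposing and the away team keeps y when proposing, then x = 400 − 0.59y and y = 400 − 0.59x.
Solving: x = 400(1 − 0.59) / (1 − 0.59·0.59) = 164 / 0.6519 ≈ 251.5723.
The away team gets 400 − 251.5723 ≈ 148.4277.

148.43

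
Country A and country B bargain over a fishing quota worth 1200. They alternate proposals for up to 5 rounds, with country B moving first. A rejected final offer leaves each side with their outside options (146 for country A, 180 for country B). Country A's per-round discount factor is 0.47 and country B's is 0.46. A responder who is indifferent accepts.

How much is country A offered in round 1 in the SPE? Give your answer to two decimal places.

Round 5 (country B proposes): country A gets 146 if talks fail, so country B offers 146 and keeps 1054.
Round 4 (country A proposes): country B can get 1054 next round, worth 0.46 × 1054 = 484.84 now. Country A offers 484.84 and keeps 1200 − 484.84 = 715.16.
Round 3 (country B proposes): country A can get 715.16 next round, worth 0.47 × 715.16 = 336.1252 now; country B offers that and keeps 863.8748.
Round 2 (country A proposes): country B can get 863.8748 next round, worth 0.46 × 863.8748 = 397.382408 now. Country A offers 397.382408 and keeps 1200 − 397.382408 = 802.617592.
Round 1 (country B proposes): country A can get 802.617592 next round, worth 0.47 × 802.617592 = 377.23026824 now. Country B offers 377.23026824 and keeps 1200 − 377.23026824 = 822.76973176.

377.23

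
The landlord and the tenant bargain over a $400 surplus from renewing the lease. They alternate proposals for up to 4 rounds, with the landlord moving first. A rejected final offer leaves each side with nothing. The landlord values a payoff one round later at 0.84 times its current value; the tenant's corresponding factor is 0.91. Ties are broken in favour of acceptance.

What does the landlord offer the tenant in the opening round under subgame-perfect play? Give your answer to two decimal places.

By backward induction:
Round 4 (the tenant proposes): rejection yields 0 for the landlord; the tenant offers 0 and keeps 400.
Round 3 (the landlord proposes): the tenant can get 400 next round, worth 0.91 × 400 = 364 now. The landlord offers 364 and keeps 400 − 364 = 36.
Round 2 (the tenant proposes): the landlord can get 36 next round, worth 0.84 × 36 = 30.24 now, so the tenant offers 30.24, keeping 369.76.
Round 1 (the landlord proposes): the tenant can get 369.76 next round, worth 0.91 × 369.76 = 336.4816 now. The landlord offers 336.4816 and keeps 400 − 336.4816 = 63.5184.

336.48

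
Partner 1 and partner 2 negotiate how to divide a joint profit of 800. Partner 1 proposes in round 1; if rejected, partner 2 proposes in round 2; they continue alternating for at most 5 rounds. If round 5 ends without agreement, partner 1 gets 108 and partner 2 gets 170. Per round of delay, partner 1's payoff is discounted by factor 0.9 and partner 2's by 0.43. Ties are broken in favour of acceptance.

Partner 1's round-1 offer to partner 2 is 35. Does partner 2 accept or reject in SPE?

Reject

Round 5 (partner 1 proposes): partner 2 gets 170 if talks fail, so partner 1 offers 170 and keeps 630.
Round 4 (partner 2 proposes): partner 1 can get 630 next round, worth 0.9 × 630 = 567 now, so partner 2 offers 567, keeping 233.
Round 3 (partner 1 proposes): partner 2 can get 233 next round, worth 0.43 × 233 = 100.19 now. Partner 1 offers 100.19 and keeps 800 − 100.19 = 699.81.
Round 2 (partner 2 proposes): partner 1 can get 699.81 next round, worth 0.9 × 699.81 = 629.829 now; partner 2 offers that and keeps 170.171.
So by rejecting in round 1, partner 2 gets 170.171 next round, worth 0.43 × 170.171 = 73.17353 now.
Offer 35 < 73.17353, so partner 2 rejects.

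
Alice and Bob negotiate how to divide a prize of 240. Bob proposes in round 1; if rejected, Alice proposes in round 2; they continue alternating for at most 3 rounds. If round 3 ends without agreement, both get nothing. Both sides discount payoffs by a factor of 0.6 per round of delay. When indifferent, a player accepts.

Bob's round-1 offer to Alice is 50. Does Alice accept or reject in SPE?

Reject

Round 3 (Bob proposes): Alice will accept anything ≥ 0, so Bob offers 0 and keeps 240.
Round 2 (Alice proposes): Bob can get 240 next round, worth 0.6 × 240 = 144 now. Alice offers 144 and keeps 240 − 144 = 96.
So by rejecting in round 1, Alice gets 96 next round, worth 0.6 × 96 = 57.6 now.
Offer 50 < 57.6, so Alice rejects.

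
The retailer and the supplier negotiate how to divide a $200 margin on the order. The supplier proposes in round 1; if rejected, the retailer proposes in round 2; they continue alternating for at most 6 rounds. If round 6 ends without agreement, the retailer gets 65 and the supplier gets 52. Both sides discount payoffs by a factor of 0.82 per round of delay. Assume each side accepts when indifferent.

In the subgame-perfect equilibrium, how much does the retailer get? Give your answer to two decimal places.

Round 6 (the retailer proposes): the supplier gets 52 if talks fail, so the retailer offers 52 and keeps 148.
Round 5 (the supplier proposes): the retailer can get 148 next round, worth 0.82 × 148 = 121.36 now. The supplier offers 121.36 and keeps 200 − 121.36 = 78.64.
Round 4 (the retailer proposes): the supplier can get 78.64 next round, worth 0.82 × 78.64 = 64.4848 now; the retailer offers that and keeps 135.5152.
Round 3 (the supplier proposes): the retailer can get 135.5152 next round, worth 0.82 × 135.5152 = 111.122464 now, so the supplier offers 111.122464, keeping 88.877536.
Round 2 (the retailer proposes): the supplier can get 88.877536 next round, worth 0.82 × 88.877536 = 72.87957952 now; the retailer offers that and keeps 127.12042048.
Round 1 (the supplier proposes): the retailer can get 127.12042048 next round, worth 0.82 × 127.12042048 = 104.2387447936 now; the supplier offers that and keeps 95.7612552064.

104.24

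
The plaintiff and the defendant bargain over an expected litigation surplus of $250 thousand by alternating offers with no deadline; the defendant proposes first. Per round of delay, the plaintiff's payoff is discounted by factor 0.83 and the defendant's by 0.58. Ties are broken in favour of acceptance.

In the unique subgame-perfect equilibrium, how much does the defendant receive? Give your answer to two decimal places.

In a stationary SPE each proposer offers the other exactly their discounted continuation value.
If the defendant keeps x when proposing and the plaintiff keeps y when proposing, then x = 250 − 0.83y and y = 250 − 0.58x.
Solving: x = 250(1 − 0.83) / (1 − 0.58·0.83) = 42.5 / 0.5186 ≈ 81.9514.
The plaintiff gets 250 − 81.9514 ≈ 168.0486.

81.95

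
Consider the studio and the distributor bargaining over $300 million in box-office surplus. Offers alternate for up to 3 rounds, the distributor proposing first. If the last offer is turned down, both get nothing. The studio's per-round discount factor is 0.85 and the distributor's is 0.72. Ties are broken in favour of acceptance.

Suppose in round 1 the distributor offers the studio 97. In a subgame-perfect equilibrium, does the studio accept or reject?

Accept

Work out the studio's continuation value if the offer is rejected.
Round 3 (the distributor proposes): rejection yields 0 for the studio; the distributor offers 0 and keeps 300.
Round 2 (the studio proposes): the distributor can get 300 next round, worth 0.72 × 300 = 216 now; the studio offers that and keeps 84.
So by rejecting in round 1, the studio gets 84 next round, worth 0.85 × 84 = 71.4 now.
Offer 97 ≥ 71.4, so the studio accepts.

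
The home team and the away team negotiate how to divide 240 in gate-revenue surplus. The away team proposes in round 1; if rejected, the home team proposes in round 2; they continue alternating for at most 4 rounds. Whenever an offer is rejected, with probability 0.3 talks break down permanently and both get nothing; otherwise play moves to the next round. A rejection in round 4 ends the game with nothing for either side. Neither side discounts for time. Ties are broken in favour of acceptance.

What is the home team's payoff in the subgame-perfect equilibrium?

132.72

By backward induction:
Round 4 (the home team proposes): the away team will accept anything ≥ 0, so the home team offers 0 and keeps 240.
Round 3 (the away team proposes): rejecting gives the home team an expected 0.7 × 240 = 168, so the away team offers 168, keeping 72.
Round 2 (the home team proposes): rejecting gives the away team an expected 0.7 × 72 = 50.4. The home team offers 50.4 and keeps 240 − 50.4 = 189.6.
Round 1 (the away team proposes): rejecting gives the home team an expected 0.7 × 189.6 = 132.72. The away team offers 132.72 and keeps 240 − 132.72 = 107.28.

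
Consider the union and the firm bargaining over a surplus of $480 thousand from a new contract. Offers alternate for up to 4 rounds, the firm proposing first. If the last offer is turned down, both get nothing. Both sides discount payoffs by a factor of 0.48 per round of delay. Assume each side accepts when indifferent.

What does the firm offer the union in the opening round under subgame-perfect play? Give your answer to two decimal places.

172.89

Round 4 (the union proposes): the firm will accept anything ≥ 0, so the union offers 0 and keeps 480.
Round 3 (the firm proposes): the union can get 480 next round, worth 0.48 × 480 = 230.4 now; the firm offers that and keeps 249.6.
Round 2 (the union proposes): the firm can get 249.6 next round, worth 0.48 × 249.6 = 119.808 now, so the union offers 119.808, keeping 360.192.
Round 1 (the firm proposes): the union can get 360.192 next round, worth 0.48 × 360.192 = 172.89216 now. The firm offers 172.89216 and keeps 480 − 172.89216 = 307.10784.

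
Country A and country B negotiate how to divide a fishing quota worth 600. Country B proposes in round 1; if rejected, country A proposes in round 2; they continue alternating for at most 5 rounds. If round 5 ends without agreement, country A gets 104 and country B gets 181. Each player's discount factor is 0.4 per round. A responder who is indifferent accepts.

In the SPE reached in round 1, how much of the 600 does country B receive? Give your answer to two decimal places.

Round 5 (country B proposes): country A gets 104 if talks fail, so country B offers 104 and keeps 496.
Round 4 (country A proposes): country B can get 496 next round, worth 0.4 × 496 = 198.4 now; country A offers that and keeps 401.6.
Round 3 (country B proposes): country A can get 401.6 next round, worth 0.4 × 401.6 = 160.64 now; country B offers that and keeps 439.36.
Round 2 (country A proposes): country B can get 439.36 next round, worth 0.4 × 439.36 = 175.744 now; country A offers that and keeps 424.256.
Round 1 (country B proposes): country A can get 424.256 next round, worth 0.4 × 424.256 = 169.7024 now; country B offers that and keeps 430.2976.

430.30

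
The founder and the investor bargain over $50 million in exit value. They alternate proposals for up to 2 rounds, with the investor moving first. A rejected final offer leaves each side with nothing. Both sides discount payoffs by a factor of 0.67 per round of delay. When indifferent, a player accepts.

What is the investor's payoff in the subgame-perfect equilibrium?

16.5

Work backward from the last round.
Round 2 (the founder proposes): rejection yields 0 for the investor; the founder offers 0 and keeps 50.
Round 1 (the investor proposes): the founder can get 50 next round, worth 0.67 × 50 = 33.5 now. The investor offers 33.5 and keeps 50 − 33.5 = 16.5.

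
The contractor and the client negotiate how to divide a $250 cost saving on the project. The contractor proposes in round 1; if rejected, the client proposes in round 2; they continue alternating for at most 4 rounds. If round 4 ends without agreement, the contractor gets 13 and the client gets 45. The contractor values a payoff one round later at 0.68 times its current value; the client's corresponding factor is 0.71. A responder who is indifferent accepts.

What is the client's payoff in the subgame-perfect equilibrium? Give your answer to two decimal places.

Round 4 (the client proposes): the contractor gets 13 if talks fail, so the client offers 13 and keeps 237.
Round 3 (the contractor proposes): the client can get 237 next round, worth 0.71 × 237 = 168.27 now; the contractor offers that and keeps 81.73.
Round 2 (the client proposes): the contractor can get 81.73 next round, worth 0.68 × 81.73 = 55.5764 now, so the client offers 55.5764, keeping 194.4236.
Round 1 (the contractor proposes): the client can get 194.4236 next round, worth 0.71 × 194.4236 = 138.040756 now; the contractor offers that and keeps 111.959244.

138.04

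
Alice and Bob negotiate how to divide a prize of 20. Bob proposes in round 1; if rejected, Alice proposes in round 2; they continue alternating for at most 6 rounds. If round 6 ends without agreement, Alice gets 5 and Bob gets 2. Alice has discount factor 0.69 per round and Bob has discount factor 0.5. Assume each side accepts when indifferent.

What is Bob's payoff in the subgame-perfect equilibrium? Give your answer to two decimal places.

Round 6 (Alice proposes): Bob gets 2 if talks fail, so Alice offers 2 and keeps 18.
Round 5 (Bob proposes): Alice can get 18 next round, worth 0.69 × 18 = 12.42 now; Bob offers that and keeps 7.58.
Round 4 (Alice proposes): Bob can get 7.58 next round, worth 0.5 × 7.58 = 3.79 now, so Alice offers 3.79, keeping 16.21.
Round 3 (Bob proposes): Alice can get 16.21 next round, worth 0.69 × 16.21 = 11.1849 now. Bob offers 11.1849 and keeps 20 − 11.1849 = 8.8151.
Round 2 (Alice proposes): Bob can get 8.8151 next round, worth 0.5 × 8.8151 = 4.40755 now; Alice offers that and keeps 15.59245.
Round 1 (Bob proposes): Alice can get 15.59245 next round, worth 0.69 × 15.59245 = 10.7587905 now. Bob offers 10.7587905 and keeps 20 − 10.7587905 = 9.2412095.

9.24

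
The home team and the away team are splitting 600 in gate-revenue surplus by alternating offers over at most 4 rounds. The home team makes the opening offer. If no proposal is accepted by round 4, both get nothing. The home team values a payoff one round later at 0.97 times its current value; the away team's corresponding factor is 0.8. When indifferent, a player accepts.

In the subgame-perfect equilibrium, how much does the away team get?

Round 4 (the away team proposes): the home team will accept anything ≥ 0, so the away team offers 0 and keeps 600.
Round 3 (the home team proposes): the away team can get 600 next round, worth 0.8 × 600 = 480 now. The home team offers 480 and keeps 600 − 480 = 120.
Round 2 (the away team proposes): the home team can get 120 next round, worth 0.97 × 120 = 116.4 now. The away team offers 116.4 and keeps 600 − 116.4 = 483.6.
Round 1 (the home team proposes): the away team can get 483.6 next round, worth 0.8 × 483.6 = 386.88 now, so the home team offers 386.88, keeping 213.12.

386.88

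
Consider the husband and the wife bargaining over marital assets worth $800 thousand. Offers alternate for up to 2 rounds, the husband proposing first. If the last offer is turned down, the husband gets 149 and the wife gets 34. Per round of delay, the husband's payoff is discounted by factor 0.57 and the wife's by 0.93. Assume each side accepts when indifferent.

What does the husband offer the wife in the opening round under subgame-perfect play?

Work backward from the last round.
Round 2 (the wife proposes): the husband gets 149 if talks fail, so the wife offers 149 and keeps 651.
Round 1 (the husband proposes): the wife can get 651 next round, worth 0.93 × 651 = 605.43 now; the husband offers that and keeps 194.57.

605.43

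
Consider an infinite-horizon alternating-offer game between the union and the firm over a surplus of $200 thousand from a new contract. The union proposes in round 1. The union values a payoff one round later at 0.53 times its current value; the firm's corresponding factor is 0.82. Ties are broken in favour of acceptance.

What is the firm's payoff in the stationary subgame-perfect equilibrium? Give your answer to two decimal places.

Let x be the union's share when the union proposes and y be the firm's share when the firm proposes.
The firm accepts iff offered ≥ 0.82·y, so x = 200 − 0.82y. Symmetrically y = 200 − 0.53x.
Substituting: x = 200 − 0.82(200 − 0.53x), giving x(1 − 0.53·0.82) = 200(1 − 0.82).
So x = 200 × 0.18 / 0.5654 ≈ 63.6717, and the firm receives 200 − x ≈ 136.3283.

136.33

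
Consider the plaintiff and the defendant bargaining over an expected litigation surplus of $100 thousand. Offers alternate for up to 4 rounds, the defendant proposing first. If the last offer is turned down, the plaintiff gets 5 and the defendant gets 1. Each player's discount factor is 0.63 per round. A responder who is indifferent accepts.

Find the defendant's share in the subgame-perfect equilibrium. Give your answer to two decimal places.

Solve by backward induction from round 4.
Round 4 (the plaintiff proposes): the defendant gets 1 if talks fail, so the plaintiff offers 1 and keeps 99.
Round 3 (the defendant proposes): the plaintiff can get 99 next round, worth 0.63 × 99 = 62.37 now; the defendant offers that and keeps 37.63.
Round 2 (the plaintiff proposes): the defendant can get 37.63 next round, worth 0.63 × 37.63 = 23.7069 now, so the plaintiff offers 23.7069, keeping 76.2931.
Round 1 (the defendant proposes): the plaintiff can get 76.2931 next round, worth 0.63 × 76.2931 = 48.064653 now, so the defendant offers 48.064653, keeping 51.935347.

51.94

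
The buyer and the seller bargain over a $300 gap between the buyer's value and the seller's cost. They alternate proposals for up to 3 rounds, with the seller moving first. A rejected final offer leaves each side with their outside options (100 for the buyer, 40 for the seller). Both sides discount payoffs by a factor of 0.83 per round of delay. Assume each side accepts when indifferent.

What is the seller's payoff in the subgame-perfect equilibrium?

Round 3 (the seller proposes): the buyer gets 100 if talks fail, so the seller offers 100 and keeps 200.
Round 2 (the buyer proposes): the seller can get 200 next round, worth 0.83 × 200 = 166 now, so the buyer offers 166, keeping 134.
Round 1 (the seller proposes): the buyer can get 134 next round, worth 0.83 × 134 = 111.22 now, so the seller offers 111.22, keeping 188.78.

188.78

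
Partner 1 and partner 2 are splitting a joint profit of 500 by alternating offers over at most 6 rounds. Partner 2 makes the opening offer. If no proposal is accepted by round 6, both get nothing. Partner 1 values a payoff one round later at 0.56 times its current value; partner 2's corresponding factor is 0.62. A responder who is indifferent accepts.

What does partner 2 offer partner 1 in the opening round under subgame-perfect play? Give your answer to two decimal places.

Round 6 (partner 1 proposes): rejection yields 0 for partner 2; partner 1 offers 0 and keeps 500.
Round 5 (partner 2 proposes): partner 1 can get 500 next round, worth 0.56 × 500 = 280 now. Partner 2 offers 280 and keeps 500 − 280 = 220.
Round 4 (partner 1 proposes): partner 2 can get 220 next round, worth 0.62 × 220 = 136.4 now, so partner 1 offers 136.4, keeping 363.6.
Round 3 (partner 2 proposes): partner 1 can get 363.6 next round, worth 0.56 × 363.6 = 203.616 now. Partner 2 offers 203.616 and keeps 500 − 203.616 = 296.384.
Round 2 (partner 1 proposes): partner 2 can get 296.384 next round, worth 0.62 × 296.384 = 183.75808 now, so partner 1 offers 183.75808, keeping 316.24192.
Round 1 (partner 2 proposes): partner 1 can get 316.24192 next round, worth 0.56 × 316.24192 = 177.0954752 now, so partner 2 offers 177.0954752, keeping 322.9045248.

177.10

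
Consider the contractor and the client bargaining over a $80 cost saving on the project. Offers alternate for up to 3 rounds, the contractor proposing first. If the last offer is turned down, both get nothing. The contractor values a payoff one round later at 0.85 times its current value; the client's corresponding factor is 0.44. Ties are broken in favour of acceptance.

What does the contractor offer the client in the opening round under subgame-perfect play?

Round 3 (the contractor proposes): rejection yields 0 for the client; the contractor offers 0 and keeps 80.
Round 2 (the client proposes): the contractor can get 80 next round, worth 0.85 × 80 = 68 now; the client offers that and keeps 12.
Round 1 (the contractor proposes): the client can get 12 next round, worth 0.44 × 12 = 5.28 now. The contractor offers 5.28 and keeps 80 − 5.28 = 74.72.

5.28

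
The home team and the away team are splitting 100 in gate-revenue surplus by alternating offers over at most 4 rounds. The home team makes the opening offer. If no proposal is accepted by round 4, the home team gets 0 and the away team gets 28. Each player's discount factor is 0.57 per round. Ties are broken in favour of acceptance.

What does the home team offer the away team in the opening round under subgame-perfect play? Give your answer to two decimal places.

43.03

By backward induction:
Round 4 (the away team proposes): the home team will accept anything ≥ 0, so the away team offers 0 and keeps 100.
Round 3 (the home team proposes): the away team can get 100 next round, worth 0.57 × 100 = 57 now, so the home team offers 57, keeping 43.
Round 2 (the away team proposes): the home team can get 43 next round, worth 0.57 × 43 = 24.51 now, so the away team offers 24.51, keeping 75.49.
Round 1 (the home team proposes): the away team can get 75.49 next round, worth 0.57 × 75.49 = 43.0293 now; the home team offers that and keeps 56.9707.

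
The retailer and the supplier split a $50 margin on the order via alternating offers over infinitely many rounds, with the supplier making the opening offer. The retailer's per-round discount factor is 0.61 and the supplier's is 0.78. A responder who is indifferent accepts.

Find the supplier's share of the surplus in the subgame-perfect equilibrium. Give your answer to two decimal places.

Let x be the supplier's share when the supplier proposes and y be the retailer's share when the retailer proposes.
The retailer accepts iff offered ≥ 0.61·y, so x = 50 − 0.61y. Symmetrically y = 50 − 0.78x.
Substituting: x = 50 − 0.61(50 − 0.78x), giving x(1 − 0.78·0.61) = 50(1 − 0.61).
So x = 50 × 0.39 / 0.5242 ≈ 37.1995, and the retailer receives 50 − x ≈ 12.8005.

37.20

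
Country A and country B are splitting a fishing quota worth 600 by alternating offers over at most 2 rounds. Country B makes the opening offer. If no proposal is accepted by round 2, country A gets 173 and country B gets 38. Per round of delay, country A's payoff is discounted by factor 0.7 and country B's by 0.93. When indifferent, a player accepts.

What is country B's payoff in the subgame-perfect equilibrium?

206.6

Round 2 (country A proposes): country B gets 38 if talks fail, so country A offers 38 and keeps 562.
Round 1 (country B proposes): country A can get 562 next round, worth 0.7 × 562 = 393.4 now; country B offers that and keeps 206.6.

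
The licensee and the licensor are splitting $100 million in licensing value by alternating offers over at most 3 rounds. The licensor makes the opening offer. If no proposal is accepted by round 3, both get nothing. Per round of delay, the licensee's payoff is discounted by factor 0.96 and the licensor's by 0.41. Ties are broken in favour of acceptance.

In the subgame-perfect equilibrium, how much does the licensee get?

56.64

Round 3 (the licensor proposes): rejection yields 0 for the licensee; the licensor offers 0 and keeps 100.
Round 2 (the licensee proposes): the licensor can get 100 next round, worth 0.41 × 100 = 41 now, so the licensee offers 41, keeping 59.
Round 1 (the licensor proposes): the licensee can get 59 next round, worth 0.96 × 59 = 56.64 now. The licensor offers 56.64 and keeps 100 − 56.64 = 43.36.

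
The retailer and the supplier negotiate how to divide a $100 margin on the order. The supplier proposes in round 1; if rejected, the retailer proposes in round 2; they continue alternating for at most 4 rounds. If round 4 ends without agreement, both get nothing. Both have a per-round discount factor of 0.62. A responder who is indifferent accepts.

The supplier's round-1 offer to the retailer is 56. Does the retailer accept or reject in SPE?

Accept

Round 4 (the retailer proposes): rejection yields 0 for the supplier; the retailer offers 0 and keeps 100.
Round 3 (the supplier proposes): the retailer can get 100 next round, worth 0.62 × 100 = 62 now. The supplier offers 62 and keeps 100 − 62 = 38.
Round 2 (the retailer proposes): the supplier can get 38 next round, worth 0.62 × 38 = 23.56 now, so the retailer offers 23.56, keeping 76.44.
So by rejecting in round 1, the retailer gets 76.44 next round, worth 0.62 × 76.44 = 47.3928 now.
Offer 56 ≥ 47.3928, so the retailer accepts.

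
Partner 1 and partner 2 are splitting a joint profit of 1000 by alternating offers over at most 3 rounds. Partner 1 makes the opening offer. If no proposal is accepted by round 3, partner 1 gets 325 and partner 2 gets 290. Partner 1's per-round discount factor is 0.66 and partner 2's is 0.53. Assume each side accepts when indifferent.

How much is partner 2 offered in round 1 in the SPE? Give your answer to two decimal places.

Round 3 (partner 1 proposes): partner 2 gets 290 if talks fail, so partner 1 offers 290 and keeps 710.
Round 2 (partner 2 proposes): partner 1 can get 710 next round, worth 0.66 × 710 = 468.6 now. Partner 2 offers 468.6 and keeps 1000 − 468.6 = 531.4.
Round 1 (partner 1 proposes): partner 2 can get 531.4 next round, worth 0.53 × 531.4 = 281.642 now, so partner 1 offers 281.642, keeping 718.358.

281.64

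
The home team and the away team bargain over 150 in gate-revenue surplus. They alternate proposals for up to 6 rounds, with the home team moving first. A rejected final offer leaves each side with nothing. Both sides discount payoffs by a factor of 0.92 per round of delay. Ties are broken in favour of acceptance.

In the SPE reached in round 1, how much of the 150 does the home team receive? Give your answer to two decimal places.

30.75

Round 6 (the away team proposes): rejection yields 0 for the home team; the away team offers 0 and keeps 150.
Round 5 (the home team proposes): the away team can get 150 next round, worth 0.92 × 150 = 138 now, so the home team offers 138, keeping 12.
Round 4 (the away team proposes): the home team can get 12 next round, worth 0.92 × 12 = 11.04 now; the away team offers that and keeps 138.96.
Round 3 (the home team proposes): the away team can get 138.96 next round, worth 0.92 × 138.96 = 127.8432 now. The home team offers 127.8432 and keeps 150 − 127.8432 = 22.1568.
Round 2 (the away team proposes): the home team can get 22.1568 next round, worth 0.92 × 22.1568 = 20.384256 now. The away team offers 20.384256 and keeps 150 − 20.384256 = 129.615744.
Round 1 (the home team proposes): the away team can get 129.615744 next round, worth 0.92 × 129.615744 = 119.24648448 now. The home team offers 119.24648448 and keeps 150 − 119.24648448 = 30.75351552.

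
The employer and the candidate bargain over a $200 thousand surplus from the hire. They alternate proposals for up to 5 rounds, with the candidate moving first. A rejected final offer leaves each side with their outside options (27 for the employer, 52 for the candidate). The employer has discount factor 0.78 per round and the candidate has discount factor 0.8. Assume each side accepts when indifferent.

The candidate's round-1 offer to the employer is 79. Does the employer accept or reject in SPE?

Round 5 (the candidate proposes): the employer gets 27 if talks fail, so the candidate offers 27 and keeps 173.
Round 4 (the employer proposes): the candidate can get 173 next round, worth 0.8 × 173 = 138.4 now, so the employer offers 138.4, keeping 61.6.
Round 3 (the candidate proposes): the employer can get 61.6 next round, worth 0.78 × 61.6 = 48.048 now, so the candidate offers 48.048, keeping 151.952.
Round 2 (the employer proposes): the candidate can get 151.952 next round, worth 0.8 × 151.952 = 121.5616 now; the employer offers that and keeps 78.4384.
So by rejecting in round 1, the employer gets 78.4384 next round, worth 0.78 × 78.4384 = 61.181952 now.
Offer 79 ≥ 61.181952, so the employer accepts.

Accept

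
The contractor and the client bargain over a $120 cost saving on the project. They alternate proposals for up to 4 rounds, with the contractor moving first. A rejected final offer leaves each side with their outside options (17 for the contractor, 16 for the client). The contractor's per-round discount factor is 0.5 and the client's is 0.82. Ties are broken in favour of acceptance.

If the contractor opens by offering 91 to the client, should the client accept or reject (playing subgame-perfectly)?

Round 4 (the client proposes): the contractor gets 17 if talks fail, so the client offers 17 and keeps 103.
Round 3 (the contractor proposes): the client can get 103 next round, worth 0.82 × 103 = 84.46 now. The contractor offers 84.46 and keeps 120 − 84.46 = 35.54.
Round 2 (the client proposes): the contractor can get 35.54 next round, worth 0.5 × 35.54 = 17.77 now. The client offers 17.77 and keeps 120 − 17.77 = 102.23.
So by rejecting in round 1, the client gets 102.23 next round, worth 0.82 × 102.23 = 83.8286 now.
Offer 91 ≥ 83.8286, so the client accepts.

Accept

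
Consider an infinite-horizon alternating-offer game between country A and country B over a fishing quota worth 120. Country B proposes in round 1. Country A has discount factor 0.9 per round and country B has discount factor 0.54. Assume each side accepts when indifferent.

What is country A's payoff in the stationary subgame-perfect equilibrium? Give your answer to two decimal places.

96.65

When country B proposes, country A accepts any offer worth at least 0.9 times what country A would get by proposing next round; and vice versa.
This gives x = 120 − 0.9y and y = 120 − 0.54x, where x and y are each side's share when it proposes.
Hence (1 − 0.9·0.54)x = 120(1 − 0.9), i.e. 0.514·x = 12.
x ≈ 23.3463; country A's share is 120 − x ≈ 96.6537.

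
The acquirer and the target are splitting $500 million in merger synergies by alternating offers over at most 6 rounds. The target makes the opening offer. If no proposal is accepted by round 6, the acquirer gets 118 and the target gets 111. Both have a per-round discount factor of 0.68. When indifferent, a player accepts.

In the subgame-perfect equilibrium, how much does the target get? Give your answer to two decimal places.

284.33

Round 6 (the acquirer proposes): the target gets 111 if talks fail, so the acquirer offers 111 and keeps 389.
Round 5 (the target proposes): the acquirer can get 389 next round, worth 0.68 × 389 = 264.52 now, so the target offers 264.52, keeping 235.48.
Round 4 (the acquirer proposes): the target can get 235.48 next round, worth 0.68 × 235.48 = 160.1264 now, so the acquirer offers 160.1264, keeping 339.8736.
Round 3 (the target proposes): the acquirer can get 339.8736 next round, worth 0.68 × 339.8736 = 231.114048 now; the target offers that and keeps 268.885952.
Round 2 (the acquirer proposes): the target can get 268.885952 next round, worth 0.68 × 268.885952 = 182.84244736 now, so the acquirer offers 182.84244736, keeping 317.15755264.
Round 1 (the target proposes): the acquirer can get 317.15755264 next round, worth 0.68 × 317.15755264 = 215.6671357952 now, so the target offers 215.6671357952, keeping 284.3328642048.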